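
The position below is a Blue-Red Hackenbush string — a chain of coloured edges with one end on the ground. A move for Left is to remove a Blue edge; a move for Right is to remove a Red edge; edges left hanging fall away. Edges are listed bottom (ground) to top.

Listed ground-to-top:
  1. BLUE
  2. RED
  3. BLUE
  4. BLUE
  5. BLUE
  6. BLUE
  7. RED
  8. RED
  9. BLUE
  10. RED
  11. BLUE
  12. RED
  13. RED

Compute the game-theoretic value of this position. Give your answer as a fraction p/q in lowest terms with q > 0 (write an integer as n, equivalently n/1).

step 1: add BLUE to get B; options L={ 0 } R={ · } ⇒ 1
step 2: add RED to get BR; options L={ 0 } R={ 1 } ⇒ 1/2
step 3: add BLUE to get BRB; options L={ 0,1/2 } R={ 1 } ⇒ 3/4
step 4: add BLUE to get BRBB; options L={ 0,1/2,3/4 } R={ 1 } ⇒ 7/8
step 5: add BLUE to get BRBBB; options L={ 0,1/2,3/4,7/8 } R={ 1 } ⇒ 15/16
step 6: add BLUE to get BRBBBB; options L={ 0,1/2,3/4,7/8,15/16 } R={ 1 } ⇒ 31/32
step 7: add RED to get BRBBBBR; options L={ 0,1/2,3/4,7/8,15/16 } R={ 31/32,1 } ⇒ 61/64
step 8: add RED to get BRBBBBRR; options L={ 0,1/2,3/4,7/8,15/16 } R={ 61/64,31/32,1 } ⇒ 121/128
step 9: add BLUE to get BRBBBBRRB; options L={ 0,1/2,3/4,7/8,15/16,121/128 } R={ 61/64,31/32,1 } ⇒ 243/256
step 10: add RED to get BRBBBBRRBR; options L={ 0,1/2,3/4,7/8,15/16,121/128 } R={ 243/256,61/64,31/32,1 } ⇒ 485/512
step 11: add BLUE to get BRBBBBRRBRB; options L={ 0,1/2,3/4,7/8,15/16,121/128,485/512 } R={ 243/256,61/64,31/32,1 } ⇒ 971/1024
step 12: add RED to get BRBBBBRRBRBR; options L={ 0,1/2,3/4,7/8,15/16,121/128,485/512 } R={ 971/1024,243/256,61/64,31/32,1 } ⇒ 1941/2048
step 13: add RED to get BRBBBBRRBRBRR; options L={ 0,1/2,3/4,7/8,15/16,121/128,485/512 } R={ 1941/2048,971/1024,243/256,61/64,31/32,1 } ⇒ 3881/4096

3881/4096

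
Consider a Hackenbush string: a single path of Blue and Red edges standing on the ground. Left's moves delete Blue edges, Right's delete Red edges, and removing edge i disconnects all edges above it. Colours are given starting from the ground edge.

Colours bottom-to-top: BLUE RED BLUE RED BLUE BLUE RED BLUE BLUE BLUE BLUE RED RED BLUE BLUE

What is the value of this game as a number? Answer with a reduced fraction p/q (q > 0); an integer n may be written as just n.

Prefix values for BLUE RED BLUE RED BLUE BLUE RED BLUE BLUE BLUE BLUE RED RED BLUE BLUE via {L|R} + simplicity:
B: Left { 0 }, Right { — } gives simplest 1
BR: Left { 0 }, Right { 1 } gives simplest 1/2
BRB: Left { 0,1/2 }, Right { 1 } gives simplest 3/4
BRBR: Left { 0,1/2 }, Right { 3/4,1 } gives simplest 5/8
BRBRB: Left { 0,1/2,5/8 }, Right { 3/4,1 } gives simplest 11/16
BRBRBB: Left { 0,1/2,5/8,11/16 }, Right { 3/4,1 } gives simplest 23/32
BRBRBBR: Left { 0,1/2,5/8,11/16 }, Right { 23/32,3/4,1 } gives simplest 45/64
BRBRBBRB: Left { 0,1/2,5/8,11/16,45/64 }, Right { 23/32,3/4,1 } gives simplest 91/128
BRBRBBRBB: Left { 0,1/2,5/8,11/16,45/64,91/128 }, Right { 23/32,3/4,1 } gives simplest 183/256
BRBRBBRBBB: Left { 0,1/2,5/8,11/16,45/64,91/128,183/256 }, Right { 23/32,3/4,1 } gives simplest 367/512
BRBRBBRBBBB: Left { 0,1/2,5/8,11/16,45/64,91/128,183/256,367/512 }, Right { 23/32,3/4,1 } gives simplest 735/1024
BRBRBBRBBBBR: Left { 0,1/2,5/8,11/16,45/64,91/128,183/256,367/512 }, Right { 735/1024,23/32,3/4,1 } gives simplest 1469/2048
BRBRBBRBBBBRR: Left { 0,1/2,5/8,11/16,45/64,91/128,183/256,367/512 }, Right { 1469/2048,735/1024,23/32,3/4,1 } gives simplest 2937/4096
BRBRBBRBBBBRRB: Left { 0,1/2,5/8,11/16,45/64,91/128,183/256,367/512,2937/4096 }, Right { 1469/2048,735/1024,23/32,3/4,1 } gives simplest 5875/8192
BRBRBBRBBBBRRBB: Left { 0,1/2,5/8,11/16,45/64,91/128,183/256,367/512,2937/4096,5875/8192 }, Right { 1469/2048,735/1024,23/32,3/4,1 } gives simplest 11751/16384

11751/16384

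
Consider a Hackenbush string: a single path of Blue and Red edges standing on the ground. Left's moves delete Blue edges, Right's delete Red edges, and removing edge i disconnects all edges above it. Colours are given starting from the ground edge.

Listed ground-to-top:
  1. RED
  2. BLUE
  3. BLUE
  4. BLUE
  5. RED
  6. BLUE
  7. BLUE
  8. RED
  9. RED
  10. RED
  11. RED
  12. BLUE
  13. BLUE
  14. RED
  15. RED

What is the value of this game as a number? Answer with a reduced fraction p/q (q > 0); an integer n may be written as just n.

step 1: add RED to get R; options L={ · } R={ 0 } so -1
step 2: add BLUE to get RB; options L={ -1 } R={ 0 } so -1/2
step 3: add BLUE to get RBB; options L={ -1, -1/2 } R={ 0 } so -1/4
step 4: add BLUE to get RBBB; options L={ -1, -1/2, -1/4 } R={ 0 } so -1/8
step 5: add RED to get RBBBR; options L={ -1, -1/2, -1/4 } R={ -1/8, 0 } so -3/16
step 6: add BLUE to get RBBBRB; options L={ -1, -1/2, -1/4, -3/16 } R={ -1/8, 0 } so -5/32
step 7: add BLUE to get RBBBRBB; options L={ -1, -1/2, -1/4, -3/16, -5/32 } R={ -1/8, 0 } so -9/64
step 8: add RED to get RBBBRBBR; options L={ -1, -1/2, -1/4, -3/16, -5/32 } R={ -9/64, -1/8, 0 } so -19/128
step 9: add RED to get RBBBRBBRR; options L={ -1, -1/2, -1/4, -3/16, -5/32 } R={ -19/128, -9/64, -1/8, 0 } so -39/256
step 10: add RED to get RBBBRBBRRR; options L={ -1, -1/2, -1/4, -3/16, -5/32 } R={ -39/256, -19/128, -9/64, -1/8, 0 } so -79/512
step 11: add RED to get RBBBRBBRRRR; options L={ -1, -1/2, -1/4, -3/16, -5/32 } R={ -79/512, -39/256, -19/128, -9/64, -1/8, 0 } so -159/1024
step 12: add BLUE to get RBBBRBBRRRRB; options L={ -1, -1/2, -1/4, -3/16, -5/32, -159/1024 } R={ -79/512, -39/256, -19/128, -9/64, -1/8, 0 } so -317/2048
step 13: add BLUE to get RBBBRBBRRRRBB; options L={ -1, -1/2, -1/4, -3/16, -5/32, -159/1024, -317/2048 } R={ -79/512, -39/256, -19/128, -9/64, -1/8, 0 } so -633/4096
step 14: add RED to get RBBBRBBRRRRBBR; options L={ -1, -1/2, -1/4, -3/16, -5/32, -159/1024, -317/2048 } R={ -633/4096, -79/512, -39/256, -19/128, -9/64, -1/8, 0 } so -1267/8192
step 15: add RED to get RBBBRBBRRRRBBRR; options L={ -1, -1/2, -1/4, -3/16, -5/32, -159/1024, -317/2048 } R={ -1267/8192, -633/4096, -79/512, -39/256, -19/128, -9/64, -1/8, 0 } so -2535/16384

-2535/16384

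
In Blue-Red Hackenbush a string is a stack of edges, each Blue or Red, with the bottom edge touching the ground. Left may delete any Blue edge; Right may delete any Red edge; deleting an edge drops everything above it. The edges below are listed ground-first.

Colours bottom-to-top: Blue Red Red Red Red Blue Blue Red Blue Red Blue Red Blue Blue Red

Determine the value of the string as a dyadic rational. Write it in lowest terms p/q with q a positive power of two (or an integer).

Recurse on prefixes of the 15-edge string Blue Red Red Red Red Blue Blue Red Blue Red Blue Red Blue Blue Red:
val(B) = { 0 | ∅ } → 1
val(BR) = { 0 | 1 } → 1/2
val(BRR) = { 0 | 1/2 1 } → 1/4
val(BRRR) = { 0 | 1/4 1/2 1 } → 1/8
val(BRRRR) = { 0 | 1/8 1/4 1/2 1 } → 1/16
val(BRRRRB) = { 0 1/16 | 1/8 1/4 1/2 1 } → 3/32
val(BRRRRBB) = { 0 1/16 3/32 | 1/8 1/4 1/2 1 } → 7/64
val(BRRRRBBR) = { 0 1/16 3/32 | 7/64 1/8 1/4 1/2 1 } → 13/128
val(BRRRRBBRB) = { 0 1/16 3/32 13/128 | 7/64 1/8 1/4 1/2 1 } → 27/256
val(BRRRRBBRBR) = { 0 1/16 3/32 13/128 | 27/256 7/64 1/8 1/4 1/2 1 } → 53/512
val(BRRRRBBRBRB) = { 0 1/16 3/32 13/128 53/512 | 27/256 7/64 1/8 1/4 1/2 1 } → 107/1024
val(BRRRRBBRBRBR) = { 0 1/16 3/32 13/128 53/512 | 107/1024 27/256 7/64 1/8 1/4 1/2 1 } → 213/2048
val(BRRRRBBRBRBRB) = { 0 1/16 3/32 13/128 53/512 213/2048 | 107/1024 27/256 7/64 1/8 1/4 1/2 1 } → 427/4096
val(BRRRRBBRBRBRBB) = { 0 1/16 3/32 13/128 53/512 213/2048 427/4096 | 107/1024 27/256 7/64 1/8 1/4 1/2 1 } → 855/8192
val(BRRRRBBRBRBRBBR) = { 0 1/16 3/32 13/128 53/512 213/2048 427/4096 | 855/8192 107/1024 27/256 7/64 1/8 1/4 1/2 1 } → 1709/16384

1709/16384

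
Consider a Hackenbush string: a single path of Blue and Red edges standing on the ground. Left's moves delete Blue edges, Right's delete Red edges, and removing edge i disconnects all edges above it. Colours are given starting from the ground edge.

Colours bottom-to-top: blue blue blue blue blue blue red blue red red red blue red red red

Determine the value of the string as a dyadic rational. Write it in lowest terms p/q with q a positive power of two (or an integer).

2833/512

val_1 [b]  L=[0]  R=[—]  so 1
val_2 [bb]  L=[0 1]  R=[—]  so 2
val_3 [bbb]  L=[0 1 2]  R=[—]  so 3
val_4 [bbbb]  L=[0 1 2 3]  R=[—]  so 4
val_5 [bbbbb]  L=[0 1 2 3 4]  R=[—]  so 5
val_6 [bbbbbb]  L=[0 1 2 3 4 5]  R=[—]  so 6
val_7 [bbbbbbr]  L=[0 1 2 3 4 5]  R=[6]  so 11/2
val_8 [bbbbbbrb]  L=[0 1 2 3 4 5 11/2]  R=[6]  so 23/4
val_9 [bbbbbbrbr]  L=[0 1 2 3 4 5 11/2]  R=[23/4 6]  so 45/8
val_10 [bbbbbbrbrr]  L=[0 1 2 3 4 5 11/2]  R=[45/8 23/4 6]  so 89/16
val_11 [bbbbbbrbrrr]  L=[0 1 2 3 4 5 11/2]  R=[89/16 45/8 23/4 6]  so 177/32
val_12 [bbbbbbrbrrrb]  L=[0 1 2 3 4 5 11/2 177/32]  R=[89/16 45/8 23/4 6]  so 355/64
val_13 [bbbbbbrbrrrbr]  L=[0 1 2 3 4 5 11/2 177/32]  R=[355/64 89/16 45/8 23/4 6]  so 709/128
val_14 [bbbbbbrbrrrbrr]  L=[0 1 2 3 4 5 11/2 177/32]  R=[709/128 355/64 89/16 45/8 23/4 6]  so 1417/256
val_15 [bbbbbbrbrrrbrrr]  L=[0 1 2 3 4 5 11/2 177/32]  R=[1417/256 709/128 355/64 89/16 45/8 23/4 6]  so 2833/512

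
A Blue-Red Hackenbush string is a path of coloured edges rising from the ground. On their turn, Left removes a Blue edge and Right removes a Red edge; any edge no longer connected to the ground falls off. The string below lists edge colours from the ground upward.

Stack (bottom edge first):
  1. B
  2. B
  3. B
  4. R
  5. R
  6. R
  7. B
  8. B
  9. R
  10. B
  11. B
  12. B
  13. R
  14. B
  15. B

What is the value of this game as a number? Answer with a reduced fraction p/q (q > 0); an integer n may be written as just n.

Prefix values for B B B R R R B B R B B B R B B via {L|R} + simplicity:
B: Left { 0 }, Right { — } => simplest 1
BB: Left { 0 1 }, Right { — } => simplest 2
BBB: Left { 0 1 2 }, Right { — } => simplest 3
BBBR: Left { 0 1 2 }, Right { 3 } => simplest 5/2
BBBRR: Left { 0 1 2 }, Right { 5/2 3 } => simplest 9/4
BBBRRR: Left { 0 1 2 }, Right { 9/4 5/2 3 } => simplest 17/8
BBBRRRB: Left { 0 1 2 17/8 }, Right { 9/4 5/2 3 } => simplest 35/16
BBBRRRBB: Left { 0 1 2 17/8 35/16 }, Right { 9/4 5/2 3 } => simplest 71/32
BBBRRRBBR: Left { 0 1 2 17/8 35/16 }, Right { 71/32 9/4 5/2 3 } => simplest 141/64
BBBRRRBBRB: Left { 0 1 2 17/8 35/16 141/64 }, Right { 71/32 9/4 5/2 3 } => simplest 283/128
BBBRRRBBRBB: Left { 0 1 2 17/8 35/16 141/64 283/128 }, Right { 71/32 9/4 5/2 3 } => simplest 567/256
BBBRRRBBRBBB: Left { 0 1 2 17/8 35/16 141/64 283/128 567/256 }, Right { 71/32 9/4 5/2 3 } => simplest 1135/512
BBBRRRBBRBBBR: Left { 0 1 2 17/8 35/16 141/64 283/128 567/256 }, Right { 1135/512 71/32 9/4 5/2 3 } => simplest 2269/1024
BBBRRRBBRBBBRB: Left { 0 1 2 17/8 35/16 141/64 283/128 567/256 2269/1024 }, Right { 1135/512 71/32 9/4 5/2 3 } => simplest 4539/2048
BBBRRRBBRBBBRBB: Left { 0 1 2 17/8 35/16 141/64 283/128 567/256 2269/1024 4539/2048 }, Right { 1135/512 71/32 9/4 5/2 3 } => simplest 9079/4096

9079/4096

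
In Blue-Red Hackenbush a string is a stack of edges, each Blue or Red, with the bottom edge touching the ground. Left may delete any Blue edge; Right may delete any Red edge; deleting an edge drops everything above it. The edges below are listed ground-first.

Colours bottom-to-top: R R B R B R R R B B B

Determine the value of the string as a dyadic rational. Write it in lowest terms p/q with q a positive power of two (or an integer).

Recurse on prefixes of the 11-edge string R R B R B R R R B B B:
1 of 11 · R · max L −∞ · min R 0 → -1
2 of 11 · RR · max L −∞ · min R -1 → -2
3 of 11 · RRB · max L -2 · min R -1 → -3/2
4 of 11 · RRBR · max L -2 · min R -3/2 → -7/4
5 of 11 · RRBRB · max L -7/4 · min R -3/2 → -13/8
6 of 11 · RRBRBR · max L -7/4 · min R -13/8 → -27/16
7 of 11 · RRBRBRR · max L -7/4 · min R -27/16 → -55/32
8 of 11 · RRBRBRRR · max L -7/4 · min R -55/32 → -111/64
9 of 11 · RRBRBRRRB · max L -111/64 · min R -55/32 → -221/128
10 of 11 · RRBRBRRRBB · max L -221/128 · min R -55/32 → -441/256
11 of 11 · RRBRBRRRBBB · max L -441/256 · min R -55/32 → -881/512

-881/512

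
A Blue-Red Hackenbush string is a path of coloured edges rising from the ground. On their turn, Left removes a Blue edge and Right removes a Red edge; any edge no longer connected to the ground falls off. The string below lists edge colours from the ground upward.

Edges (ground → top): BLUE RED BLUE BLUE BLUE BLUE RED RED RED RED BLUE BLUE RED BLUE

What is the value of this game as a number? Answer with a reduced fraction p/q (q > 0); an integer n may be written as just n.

G(B) = { 0 |  } → 1
G(BR) = { 0 | 1 } → 1/2
G(BRB) = { 0, 1/2 | 1 } → 3/4
G(BRBB) = { 0, 1/2, 3/4 | 1 } → 7/8
G(BRBBB) = { 0, 1/2, 3/4, 7/8 | 1 } → 15/16
G(BRBBBB) = { 0, 1/2, 3/4, 7/8, 15/16 | 1 } → 31/32
G(BRBBBBR) = { 0, 1/2, 3/4, 7/8, 15/16 | 31/32, 1 } → 61/64
G(BRBBBBRR) = { 0, 1/2, 3/4, 7/8, 15/16 | 61/64, 31/32, 1 } → 121/128
G(BRBBBBRRR) = { 0, 1/2, 3/4, 7/8, 15/16 | 121/128, 61/64, 31/32, 1 } → 241/256
G(BRBBBBRRRR) = { 0, 1/2, 3/4, 7/8, 15/16 | 241/256, 121/128, 61/64, 31/32, 1 } → 481/512
G(BRBBBBRRRRB) = { 0, 1/2, 3/4, 7/8, 15/16, 481/512 | 241/256, 121/128, 61/64, 31/32, 1 } → 963/1024
G(BRBBBBRRRRBB) = { 0, 1/2, 3/4, 7/8, 15/16, 481/512, 963/1024 | 241/256, 121/128, 61/64, 31/32, 1 } → 1927/2048
G(BRBBBBRRRRBBR) = { 0, 1/2, 3/4, 7/8, 15/16, 481/512, 963/1024 | 1927/2048, 241/256, 121/128, 61/64, 31/32, 1 } → 3853/4096
G(BRBBBBRRRRBBRB) = { 0, 1/2, 3/4, 7/8, 15/16, 481/512, 963/1024, 3853/4096 | 1927/2048, 241/256, 121/128, 61/64, 31/32, 1 } → 7707/8192

7707/8192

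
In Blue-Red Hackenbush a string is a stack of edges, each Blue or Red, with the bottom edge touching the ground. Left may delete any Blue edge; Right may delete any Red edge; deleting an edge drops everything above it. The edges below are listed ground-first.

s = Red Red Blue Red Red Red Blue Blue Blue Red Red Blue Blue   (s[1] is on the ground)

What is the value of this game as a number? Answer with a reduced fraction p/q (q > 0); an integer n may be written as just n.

Recurse on prefixes of the 13-edge string Red Red Blue Red Red Red Blue Blue Blue Red Red Blue Blue:
1 of 13 · R · max L −∞ · min R 0 = -1
2 of 13 · RR · max L −∞ · min R -1 = -2
3 of 13 · RRB · max L -2 · min R -1 = -3/2
4 of 13 · RRBR · max L -2 · min R -3/2 = -7/4
5 of 13 · RRBRR · max L -2 · min R -7/4 = -15/8
6 of 13 · RRBRRR · max L -2 · min R -15/8 = -31/16
7 of 13 · RRBRRRB · max L -31/16 · min R -15/8 = -61/32
8 of 13 · RRBRRRBB · max L -61/32 · min R -15/8 = -121/64
9 of 13 · RRBRRRBBB · max L -121/64 · min R -15/8 = -241/128
10 of 13 · RRBRRRBBBR · max L -121/64 · min R -241/128 = -483/256
11 of 13 · RRBRRRBBBRR · max L -121/64 · min R -483/256 = -967/512
12 of 13 · RRBRRRBBBRRB · max L -967/512 · min R -483/256 = -1933/1024
13 of 13 · RRBRRRBBBRRBB · max L -1933/1024 · min R -483/256 = -3865/2048

-3865/2048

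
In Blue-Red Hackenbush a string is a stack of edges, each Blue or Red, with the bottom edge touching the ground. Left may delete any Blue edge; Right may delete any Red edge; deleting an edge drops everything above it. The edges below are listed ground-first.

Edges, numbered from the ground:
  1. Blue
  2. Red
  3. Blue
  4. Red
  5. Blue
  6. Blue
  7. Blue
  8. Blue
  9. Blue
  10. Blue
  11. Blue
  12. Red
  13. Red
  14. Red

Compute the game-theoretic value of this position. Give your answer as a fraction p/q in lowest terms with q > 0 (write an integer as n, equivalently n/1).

B: Left { 0 }, Right { (no moves) } gives simplest 1
BR: Left { 0 }, Right { 1 } gives simplest 1/2
BRB: Left { 0,1/2 }, Right { 1 } gives simplest 3/4
BRBR: Left { 0,1/2 }, Right { 3/4,1 } gives simplest 5/8
BRBRB: Left { 0,1/2,5/8 }, Right { 3/4,1 } gives simplest 11/16
BRBRBB: Left { 0,1/2,5/8,11/16 }, Right { 3/4,1 } gives simplest 23/32
BRBRBBB: Left { 0,1/2,5/8,11/16,23/32 }, Right { 3/4,1 } gives simplest 47/64
BRBRBBBB: Left { 0,1/2,5/8,11/16,23/32,47/64 }, Right { 3/4,1 } gives simplest 95/128
BRBRBBBBB: Left { 0,1/2,5/8,11/16,23/32,47/64,95/128 }, Right { 3/4,1 } gives simplest 191/256
BRBRBBBBBB: Left { 0,1/2,5/8,11/16,23/32,47/64,95/128,191/256 }, Right { 3/4,1 } gives simplest 383/512
BRBRBBBBBBB: Left { 0,1/2,5/8,11/16,23/32,47/64,95/128,191/256,383/512 }, Right { 3/4,1 } gives simplest 767/1024
BRBRBBBBBBBR: Left { 0,1/2,5/8,11/16,23/32,47/64,95/128,191/256,383/512 }, Right { 767/1024,3/4,1 } gives simplest 1533/2048
BRBRBBBBBBBRR: Left { 0,1/2,5/8,11/16,23/32,47/64,95/128,191/256,383/512 }, Right { 1533/2048,767/1024,3/4,1 } gives simplest 3065/4096
BRBRBBBBBBBRRR: Left { 0,1/2,5/8,11/16,23/32,47/64,95/128,191/256,383/512 }, Right { 3065/4096,1533/2048,767/1024,3/4,1 } gives simplest 6129/8192

6129/8192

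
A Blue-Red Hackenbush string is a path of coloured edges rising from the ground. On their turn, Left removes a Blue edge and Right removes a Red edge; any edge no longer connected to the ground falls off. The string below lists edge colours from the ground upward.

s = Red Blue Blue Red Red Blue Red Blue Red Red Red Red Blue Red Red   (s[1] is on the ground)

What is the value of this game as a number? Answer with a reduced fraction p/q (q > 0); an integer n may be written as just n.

-6903/16384

Build G(s[:k]) for k = 1..15, string s = Red Blue Blue Red Red Blue Red Blue Red Red Red Red Blue Red Red.
step 1: add Red to get R; options L={ (no moves) } R={ 0 } = -1
step 2: add Blue to get RB; options L={ -1 } R={ 0 } = -1/2
step 3: add Blue to get RBB; options L={ -1, -1/2 } R={ 0 } = -1/4
step 4: add Red to get RBBR; options L={ -1, -1/2 } R={ -1/4, 0 } = -3/8
step 5: add Red to get RBBRR; options L={ -1, -1/2 } R={ -3/8, -1/4, 0 } = -7/16
step 6: add Blue to get RBBRRB; options L={ -1, -1/2, -7/16 } R={ -3/8, -1/4, 0 } = -13/32
step 7: add Red to get RBBRRBR; options L={ -1, -1/2, -7/16 } R={ -13/32, -3/8, -1/4, 0 } = -27/64
step 8: add Blue to get RBBRRBRB; options L={ -1, -1/2, -7/16, -27/64 } R={ -13/32, -3/8, -1/4, 0 } = -53/128
step 9: add Red to get RBBRRBRBR; options L={ -1, -1/2, -7/16, -27/64 } R={ -53/128, -13/32, -3/8, -1/4, 0 } = -107/256
step 10: add Red to get RBBRRBRBRR; options L={ -1, -1/2, -7/16, -27/64 } R={ -107/256, -53/128, -13/32, -3/8, -1/4, 0 } = -215/512
step 11: add Red to get RBBRRBRBRRR; options L={ -1, -1/2, -7/16, -27/64 } R={ -215/512, -107/256, -53/128, -13/32, -3/8, -1/4, 0 } = -431/1024
step 12: add Red to get RBBRRBRBRRRR; options L={ -1, -1/2, -7/16, -27/64 } R={ -431/1024, -215/512, -107/256, -53/128, -13/32, -3/8, -1/4, 0 } = -863/2048
step 13: add Blue to get RBBRRBRBRRRRB; options L={ -1, -1/2, -7/16, -27/64, -863/2048 } R={ -431/1024, -215/512, -107/256, -53/128, -13/32, -3/8, -1/4, 0 } = -1725/4096
step 14: add Red to get RBBRRBRBRRRRBR; options L={ -1, -1/2, -7/16, -27/64, -863/2048 } R={ -1725/4096, -431/1024, -215/512, -107/256, -53/128, -13/32, -3/8, -1/4, 0 } = -3451/8192
step 15: add Red to get RBBRRBRBRRRRBRR; options L={ -1, -1/2, -7/16, -27/64, -863/2048 } R={ -3451/8192, -1725/4096, -431/1024, -215/512, -107/256, -53/128, -13/32, -3/8, -1/4, 0 } = -6903/16384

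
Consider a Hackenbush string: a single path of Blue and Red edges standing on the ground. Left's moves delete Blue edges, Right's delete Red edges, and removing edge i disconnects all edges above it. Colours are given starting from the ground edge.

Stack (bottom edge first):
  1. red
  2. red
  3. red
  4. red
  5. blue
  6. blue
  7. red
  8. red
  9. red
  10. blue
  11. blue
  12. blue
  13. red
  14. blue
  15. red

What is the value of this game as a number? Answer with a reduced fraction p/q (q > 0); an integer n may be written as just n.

-7051/2048

v_1 [r]  L=[(no moves)]  R=[0]  -> -1
v_2 [rr]  L=[(no moves)]  R=[-1 0]  -> -2
v_3 [rrr]  L=[(no moves)]  R=[-2 -1 0]  -> -3
v_4 [rrrr]  L=[(no moves)]  R=[-3 -2 -1 0]  -> -4
v_5 [rrrrb]  L=[-4]  R=[-3 -2 -1 0]  -> -7/2
v_6 [rrrrbb]  L=[-4 -7/2]  R=[-3 -2 -1 0]  -> -13/4
v_7 [rrrrbbr]  L=[-4 -7/2]  R=[-13/4 -3 -2 -1 0]  -> -27/8
v_8 [rrrrbbrr]  L=[-4 -7/2]  R=[-27/8 -13/4 -3 -2 -1 0]  -> -55/16
v_9 [rrrrbbrrr]  L=[-4 -7/2]  R=[-55/16 -27/8 -13/4 -3 -2 -1 0]  -> -111/32
v_10 [rrrrbbrrrb]  L=[-4 -7/2 -111/32]  R=[-55/16 -27/8 -13/4 -3 -2 -1 0]  -> -221/64
v_11 [rrrrbbrrrbb]  L=[-4 -7/2 -111/32 -221/64]  R=[-55/16 -27/8 -13/4 -3 -2 -1 0]  -> -441/128
v_12 [rrrrbbrrrbbb]  L=[-4 -7/2 -111/32 -221/64 -441/128]  R=[-55/16 -27/8 -13/4 -3 -2 -1 0]  -> -881/256
v_13 [rrrrbbrrrbbbr]  L=[-4 -7/2 -111/32 -221/64 -441/128]  R=[-881/256 -55/16 -27/8 -13/4 -3 -2 -1 0]  -> -1763/512
v_14 [rrrrbbrrrbbbrb]  L=[-4 -7/2 -111/32 -221/64 -441/128 -1763/512]  R=[-881/256 -55/16 -27/8 -13/4 -3 -2 -1 0]  -> -3525/1024
v_15 [rrrrbbrrrbbbrbr]  L=[-4 -7/2 -111/32 -221/64 -441/128 -1763/512]  R=[-3525/1024 -881/256 -55/16 -27/8 -13/4 -3 -2 -1 0]  -> -7051/2048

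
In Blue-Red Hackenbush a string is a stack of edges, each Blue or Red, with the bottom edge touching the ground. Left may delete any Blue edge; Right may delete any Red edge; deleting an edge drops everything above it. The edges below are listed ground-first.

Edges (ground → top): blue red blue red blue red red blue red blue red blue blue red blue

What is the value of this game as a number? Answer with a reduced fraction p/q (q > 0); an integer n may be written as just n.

10587/16384

Recurse on prefixes of the 15-edge string blue red blue red blue red red blue red blue red blue blue red blue:
b: Left { 0 }, Right { · } gives simplest 1
br: Left { 0 }, Right { 1 } gives simplest 1/2
brb: Left { 0; 1/2 }, Right { 1 } gives simplest 3/4
brbr: Left { 0; 1/2 }, Right { 3/4; 1 } gives simplest 5/8
brbrb: Left { 0; 1/2; 5/8 }, Right { 3/4; 1 } gives simplest 11/16
brbrbr: Left { 0; 1/2; 5/8 }, Right { 11/16; 3/4; 1 } gives simplest 21/32
brbrbrr: Left { 0; 1/2; 5/8 }, Right { 21/32; 11/16; 3/4; 1 } gives simplest 41/64
brbrbrrb: Left { 0; 1/2; 5/8; 41/64 }, Right { 21/32; 11/16; 3/4; 1 } gives simplest 83/128
brbrbrrbr: Left { 0; 1/2; 5/8; 41/64 }, Right { 83/128; 21/32; 11/16; 3/4; 1 } gives simplest 165/256
brbrbrrbrb: Left { 0; 1/2; 5/8; 41/64; 165/256 }, Right { 83/128; 21/32; 11/16; 3/4; 1 } gives simplest 331/512
brbrbrrbrbr: Left { 0; 1/2; 5/8; 41/64; 165/256 }, Right { 331/512; 83/128; 21/32; 11/16; 3/4; 1 } gives simplest 661/1024
brbrbrrbrbrb: Left { 0; 1/2; 5/8; 41/64; 165/256; 661/1024 }, Right { 331/512; 83/128; 21/32; 11/16; 3/4; 1 } gives simplest 1323/2048
brbrbrrbrbrbb: Left { 0; 1/2; 5/8; 41/64; 165/256; 661/1024; 1323/2048 }, Right { 331/512; 83/128; 21/32; 11/16; 3/4; 1 } gives simplest 2647/4096
brbrbrrbrbrbbr: Left { 0; 1/2; 5/8; 41/64; 165/256; 661/1024; 1323/2048 }, Right { 2647/4096; 331/512; 83/128; 21/32; 11/16; 3/4; 1 } gives simplest 5293/8192
brbrbrrbrbrbbrb: Left { 0; 1/2; 5/8; 41/64; 165/256; 661/1024; 1323/2048; 5293/8192 }, Right { 2647/4096; 331/512; 83/128; 21/32; 11/16; 3/4; 1 } gives simplest 10587/16384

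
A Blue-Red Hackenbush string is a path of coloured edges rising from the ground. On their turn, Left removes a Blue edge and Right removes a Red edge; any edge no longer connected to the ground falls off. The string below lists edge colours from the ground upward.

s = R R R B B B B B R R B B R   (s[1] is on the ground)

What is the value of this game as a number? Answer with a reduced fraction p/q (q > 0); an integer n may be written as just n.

-2099/1024

edge 1 of 13 (R): { none | 0 } ⇒ -1
edge 2 of 13 (R): { none | -1,0 } ⇒ -2
edge 3 of 13 (R): { none | -2,-1,0 } ⇒ -3
edge 4 of 13 (B): { -3 | -2,-1,0 } ⇒ -5/2
edge 5 of 13 (B): { -3,-5/2 | -2,-1,0 } ⇒ -9/4
edge 6 of 13 (B): { -3,-5/2,-9/4 | -2,-1,0 } ⇒ -17/8
edge 7 of 13 (B): { -3,-5/2,-9/4,-17/8 | -2,-1,0 } ⇒ -33/16
edge 8 of 13 (B): { -3,-5/2,-9/4,-17/8,-33/16 | -2,-1,0 } ⇒ -65/32
edge 9 of 13 (R): { -3,-5/2,-9/4,-17/8,-33/16 | -65/32,-2,-1,0 } ⇒ -131/64
edge 10 of 13 (R): { -3,-5/2,-9/4,-17/8,-33/16 | -131/64,-65/32,-2,-1,0 } ⇒ -263/128
edge 11 of 13 (B): { -3,-5/2,-9/4,-17/8,-33/16,-263/128 | -131/64,-65/32,-2,-1,0 } ⇒ -525/256
edge 12 of 13 (B): { -3,-5/2,-9/4,-17/8,-33/16,-263/128,-525/256 | -131/64,-65/32,-2,-1,0 } ⇒ -1049/512
edge 13 of 13 (R): { -3,-5/2,-9/4,-17/8,-33/16,-263/128,-525/256 | -1049/512,-131/64,-65/32,-2,-1,0 } ⇒ -2099/1024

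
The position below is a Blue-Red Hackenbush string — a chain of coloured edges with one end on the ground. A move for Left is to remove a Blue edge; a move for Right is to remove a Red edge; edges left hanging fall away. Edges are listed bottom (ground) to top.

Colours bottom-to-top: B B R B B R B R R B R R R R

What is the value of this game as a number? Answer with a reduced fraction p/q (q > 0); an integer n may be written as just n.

Recurse on prefixes of the 14-edge string B B R B B R B R R B R R R R:
step 1: add B to get B; options L={ 0 } R={ — } gives 1
step 2: add B to get BB; options L={ 0 1 } R={ — } gives 2
step 3: add R to get BBR; options L={ 0 1 } R={ 2 } gives 3/2
step 4: add B to get BBRB; options L={ 0 1 3/2 } R={ 2 } gives 7/4
step 5: add B to get BBRBB; options L={ 0 1 3/2 7/4 } R={ 2 } gives 15/8
step 6: add R to get BBRBBR; options L={ 0 1 3/2 7/4 } R={ 15/8 2 } gives 29/16
step 7: add B to get BBRBBRB; options L={ 0 1 3/2 7/4 29/16 } R={ 15/8 2 } gives 59/32
step 8: add R to get BBRBBRBR; options L={ 0 1 3/2 7/4 29/16 } R={ 59/32 15/8 2 } gives 117/64
step 9: add R to get BBRBBRBRR; options L={ 0 1 3/2 7/4 29/16 } R={ 117/64 59/32 15/8 2 } gives 233/128
step 10: add B to get BBRBBRBRRB; options L={ 0 1 3/2 7/4 29/16 233/128 } R={ 117/64 59/32 15/8 2 } gives 467/256
step 11: add R to get BBRBBRBRRBR; options L={ 0 1 3/2 7/4 29/16 233/128 } R={ 467/256 117/64 59/32 15/8 2 } gives 933/512
step 12: add R to get BBRBBRBRRBRR; options L={ 0 1 3/2 7/4 29/16 233/128 } R={ 933/512 467/256 117/64 59/32 15/8 2 } gives 1865/1024
step 13: add R to get BBRBBRBRRBRRR; options L={ 0 1 3/2 7/4 29/16 233/128 } R={ 1865/1024 933/512 467/256 117/64 59/32 15/8 2 } gives 3729/2048
step 14: add R to get BBRBBRBRRBRRRR; options L={ 0 1 3/2 7/4 29/16 233/128 } R={ 3729/2048 1865/1024 933/512 467/256 117/64 59/32 15/8 2 } gives 7457/4096

7457/4096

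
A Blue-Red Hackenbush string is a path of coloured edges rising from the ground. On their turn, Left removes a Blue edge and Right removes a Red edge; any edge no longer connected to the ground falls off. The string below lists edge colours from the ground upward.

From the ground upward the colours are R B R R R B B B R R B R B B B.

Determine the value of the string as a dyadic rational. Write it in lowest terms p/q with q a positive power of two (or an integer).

Prefix values for R B R R R B B B R R B R B B B via {L|R} + simplicity:
v_1 [R]  L=[·]  R=[0]  — -1
v_2 [RB]  L=[-1]  R=[0]  — -1/2
v_3 [RBR]  L=[-1]  R=[-1/2 0]  — -3/4
v_4 [RBRR]  L=[-1]  R=[-3/4 -1/2 0]  — -7/8
v_5 [RBRRR]  L=[-1]  R=[-7/8 -3/4 -1/2 0]  — -15/16
v_6 [RBRRRB]  L=[-1 -15/16]  R=[-7/8 -3/4 -1/2 0]  — -29/32
v_7 [RBRRRBB]  L=[-1 -15/16 -29/32]  R=[-7/8 -3/4 -1/2 0]  — -57/64
v_8 [RBRRRBBB]  L=[-1 -15/16 -29/32 -57/64]  R=[-7/8 -3/4 -1/2 0]  — -113/128
v_9 [RBRRRBBBR]  L=[-1 -15/16 -29/32 -57/64]  R=[-113/128 -7/8 -3/4 -1/2 0]  — -227/256
v_10 [RBRRRBBBRR]  L=[-1 -15/16 -29/32 -57/64]  R=[-227/256 -113/128 -7/8 -3/4 -1/2 0]  — -455/512
v_11 [RBRRRBBBRRB]  L=[-1 -15/16 -29/32 -57/64 -455/512]  R=[-227/256 -113/128 -7/8 -3/4 -1/2 0]  — -909/1024
v_12 [RBRRRBBBRRBR]  L=[-1 -15/16 -29/32 -57/64 -455/512]  R=[-909/1024 -227/256 -113/128 -7/8 -3/4 -1/2 0]  — -1819/2048
v_13 [RBRRRBBBRRBRB]  L=[-1 -15/16 -29/32 -57/64 -455/512 -1819/2048]  R=[-909/1024 -227/256 -113/128 -7/8 -3/4 -1/2 0]  — -3637/4096
v_14 [RBRRRBBBRRBRBB]  L=[-1 -15/16 -29/32 -57/64 -455/512 -1819/2048 -3637/4096]  R=[-909/1024 -227/256 -113/128 -7/8 -3/4 -1/2 0]  — -7273/8192
v_15 [RBRRRBBBRRBRBBB]  L=[-1 -15/16 -29/32 -57/64 -455/512 -1819/2048 -3637/4096 -7273/8192]  R=[-909/1024 -227/256 -113/128 -7/8 -3/4 -1/2 0]  — -14545/16384

-14545/16384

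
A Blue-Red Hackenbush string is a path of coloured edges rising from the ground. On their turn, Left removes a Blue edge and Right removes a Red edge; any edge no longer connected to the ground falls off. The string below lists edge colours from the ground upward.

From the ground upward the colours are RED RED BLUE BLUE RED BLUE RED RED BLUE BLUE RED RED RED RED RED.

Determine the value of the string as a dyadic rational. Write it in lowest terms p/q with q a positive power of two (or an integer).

val(R) = { — | 0 } → -1
val(RR) = { — | -1, 0 } → -2
val(RRB) = { -2 | -1, 0 } → -3/2
val(RRBB) = { -2, -3/2 | -1, 0 } → -5/4
val(RRBBR) = { -2, -3/2 | -5/4, -1, 0 } → -11/8
val(RRBBRB) = { -2, -3/2, -11/8 | -5/4, -1, 0 } → -21/16
val(RRBBRBR) = { -2, -3/2, -11/8 | -21/16, -5/4, -1, 0 } → -43/32
val(RRBBRBRR) = { -2, -3/2, -11/8 | -43/32, -21/16, -5/4, -1, 0 } → -87/64
val(RRBBRBRRB) = { -2, -3/2, -11/8, -87/64 | -43/32, -21/16, -5/4, -1, 0 } → -173/128
val(RRBBRBRRBB) = { -2, -3/2, -11/8, -87/64, -173/128 | -43/32, -21/16, -5/4, -1, 0 } → -345/256
val(RRBBRBRRBBR) = { -2, -3/2, -11/8, -87/64, -173/128 | -345/256, -43/32, -21/16, -5/4, -1, 0 } → -691/512
val(RRBBRBRRBBRR) = { -2, -3/2, -11/8, -87/64, -173/128 | -691/512, -345/256, -43/32, -21/16, -5/4, -1, 0 } → -1383/1024
val(RRBBRBRRBBRRR) = { -2, -3/2, -11/8, -87/64, -173/128 | -1383/1024, -691/512, -345/256, -43/32, -21/16, -5/4, -1, 0 } → -2767/2048
val(RRBBRBRRBBRRRR) = { -2, -3/2, -11/8, -87/64, -173/128 | -2767/2048, -1383/1024, -691/512, -345/256, -43/32, -21/16, -5/4, -1, 0 } → -5535/4096
val(RRBBRBRRBBRRRRR) = { -2, -3/2, -11/8, -87/64, -173/128 | -5535/4096, -2767/2048, -1383/1024, -691/512, -345/256, -43/32, -21/16, -5/4, -1, 0 } → -11071/8192

-11071/8192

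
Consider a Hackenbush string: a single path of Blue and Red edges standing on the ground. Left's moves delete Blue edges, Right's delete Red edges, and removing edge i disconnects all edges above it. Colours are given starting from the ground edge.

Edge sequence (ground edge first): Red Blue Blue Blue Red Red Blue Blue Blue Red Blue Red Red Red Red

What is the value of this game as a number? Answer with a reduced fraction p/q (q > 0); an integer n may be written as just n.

Recurse on prefixes of the 15-edge string Red Blue Blue Blue Red Red Blue Blue Blue Red Blue Red Red Red Red:
val(R) = { (no moves) | 0 } gives -1
val(RB) = { -1 | 0 } gives -1/2
val(RBB) = { -1 -1/2 | 0 } gives -1/4
val(RBBB) = { -1 -1/2 -1/4 | 0 } gives -1/8
val(RBBBR) = { -1 -1/2 -1/4 | -1/8 0 } gives -3/16
val(RBBBRR) = { -1 -1/2 -1/4 | -3/16 -1/8 0 } gives -7/32
val(RBBBRRB) = { -1 -1/2 -1/4 -7/32 | -3/16 -1/8 0 } gives -13/64
val(RBBBRRBB) = { -1 -1/2 -1/4 -7/32 -13/64 | -3/16 -1/8 0 } gives -25/128
val(RBBBRRBBB) = { -1 -1/2 -1/4 -7/32 -13/64 -25/128 | -3/16 -1/8 0 } gives -49/256
val(RBBBRRBBBR) = { -1 -1/2 -1/4 -7/32 -13/64 -25/128 | -49/256 -3/16 -1/8 0 } gives -99/512
val(RBBBRRBBBRB) = { -1 -1/2 -1/4 -7/32 -13/64 -25/128 -99/512 | -49/256 -3/16 -1/8 0 } gives -197/1024
val(RBBBRRBBBRBR) = { -1 -1/2 -1/4 -7/32 -13/64 -25/128 -99/512 | -197/1024 -49/256 -3/16 -1/8 0 } gives -395/2048
val(RBBBRRBBBRBRR) = { -1 -1/2 -1/4 -7/32 -13/64 -25/128 -99/512 | -395/2048 -197/1024 -49/256 -3/16 -1/8 0 } gives -791/4096
val(RBBBRRBBBRBRRR) = { -1 -1/2 -1/4 -7/32 -13/64 -25/128 -99/512 | -791/4096 -395/2048 -197/1024 -49/256 -3/16 -1/8 0 } gives -1583/8192
val(RBBBRRBBBRBRRRR) = { -1 -1/2 -1/4 -7/32 -13/64 -25/128 -99/512 | -1583/8192 -791/4096 -395/2048 -197/1024 -49/256 -3/16 -1/8 0 } gives -3167/16384

-3167/16384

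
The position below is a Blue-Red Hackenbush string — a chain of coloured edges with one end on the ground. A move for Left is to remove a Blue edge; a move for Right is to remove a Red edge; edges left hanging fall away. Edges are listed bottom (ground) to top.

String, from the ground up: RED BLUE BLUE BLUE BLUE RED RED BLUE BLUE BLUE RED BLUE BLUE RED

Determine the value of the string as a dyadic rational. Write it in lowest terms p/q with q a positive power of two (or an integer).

step 1: add RED to get R; options L={ none } R={ 0 } => -1
step 2: add BLUE to get RB; options L={ -1 } R={ 0 } => -1/2
step 3: add BLUE to get RBB; options L={ -1 -1/2 } R={ 0 } => -1/4
step 4: add BLUE to get RBBB; options L={ -1 -1/2 -1/4 } R={ 0 } => -1/8
step 5: add BLUE to get RBBBB; options L={ -1 -1/2 -1/4 -1/8 } R={ 0 } => -1/16
step 6: add RED to get RBBBBR; options L={ -1 -1/2 -1/4 -1/8 } R={ -1/16 0 } => -3/32
step 7: add RED to get RBBBBRR; options L={ -1 -1/2 -1/4 -1/8 } R={ -3/32 -1/16 0 } => -7/64
step 8: add BLUE to get RBBBBRRB; options L={ -1 -1/2 -1/4 -1/8 -7/64 } R={ -3/32 -1/16 0 } => -13/128
step 9: add BLUE to get RBBBBRRBB; options L={ -1 -1/2 -1/4 -1/8 -7/64 -13/128 } R={ -3/32 -1/16 0 } => -25/256
step 10: add BLUE to get RBBBBRRBBB; options L={ -1 -1/2 -1/4 -1/8 -7/64 -13/128 -25/256 } R={ -3/32 -1/16 0 } => -49/512
step 11: add RED to get RBBBBRRBBBR; options L={ -1 -1/2 -1/4 -1/8 -7/64 -13/128 -25/256 } R={ -49/512 -3/32 -1/16 0 } => -99/1024
step 12: add BLUE to get RBBBBRRBBBRB; options L={ -1 -1/2 -1/4 -1/8 -7/64 -13/128 -25/256 -99/1024 } R={ -49/512 -3/32 -1/16 0 } => -197/2048
step 13: add BLUE to get RBBBBRRBBBRBB; options L={ -1 -1/2 -1/4 -1/8 -7/64 -13/128 -25/256 -99/1024 -197/2048 } R={ -49/512 -3/32 -1/16 0 } => -393/4096
step 14: add RED to get RBBBBRRBBBRBBR; options L={ -1 -1/2 -1/4 -1/8 -7/64 -13/128 -25/256 -99/1024 -197/2048 } R={ -393/4096 -49/512 -3/32 -1/16 0 } => -787/8192

-787/8192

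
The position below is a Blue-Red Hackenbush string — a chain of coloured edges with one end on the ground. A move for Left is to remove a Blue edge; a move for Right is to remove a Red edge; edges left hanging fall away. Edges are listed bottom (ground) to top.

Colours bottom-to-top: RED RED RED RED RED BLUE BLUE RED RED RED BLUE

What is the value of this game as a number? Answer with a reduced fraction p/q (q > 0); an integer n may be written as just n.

-285/64

Recurse on prefixes of the 11-edge string RED RED RED RED RED BLUE BLUE RED RED RED BLUE:
R: Left { ∅ }, Right { 0 } — simplest -1
RR: Left { ∅ }, Right { -1; 0 } — simplest -2
RRR: Left { ∅ }, Right { -2; -1; 0 } — simplest -3
RRRR: Left { ∅ }, Right { -3; -2; -1; 0 } — simplest -4
RRRRR: Left { ∅ }, Right { -4; -3; -2; -1; 0 } — simplest -5
RRRRRB: Left { -5 }, Right { -4; -3; -2; -1; 0 } — simplest -9/2
RRRRRBB: Left { -5; -9/2 }, Right { -4; -3; -2; -1; 0 } — simplest -17/4
RRRRRBBR: Left { -5; -9/2 }, Right { -17/4; -4; -3; -2; -1; 0 } — simplest -35/8
RRRRRBBRR: Left { -5; -9/2 }, Right { -35/8; -17/4; -4; -3; -2; -1; 0 } — simplest -71/16
RRRRRBBRRR: Left { -5; -9/2 }, Right { -71/16; -35/8; -17/4; -4; -3; -2; -1; 0 } — simplest -143/32
RRRRRBBRRRB: Left { -5; -9/2; -143/32 }, Right { -71/16; -35/8; -17/4; -4; -3; -2; -1; 0 } — simplest -285/64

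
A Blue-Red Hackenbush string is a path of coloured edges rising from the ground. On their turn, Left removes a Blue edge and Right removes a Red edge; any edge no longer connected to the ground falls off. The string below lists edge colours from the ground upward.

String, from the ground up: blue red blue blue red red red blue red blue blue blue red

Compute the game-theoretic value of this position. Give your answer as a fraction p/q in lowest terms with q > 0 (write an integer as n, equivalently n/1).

b: Left { 0 }, Right { · } => simplest 1
br: Left { 0 }, Right { 1 } => simplest 1/2
brb: Left { 0; 1/2 }, Right { 1 } => simplest 3/4
brbb: Left { 0; 1/2; 3/4 }, Right { 1 } => simplest 7/8
brbbr: Left { 0; 1/2; 3/4 }, Right { 7/8; 1 } => simplest 13/16
brbbrr: Left { 0; 1/2; 3/4 }, Right { 13/16; 7/8; 1 } => simplest 25/32
brbbrrr: Left { 0; 1/2; 3/4 }, Right { 25/32; 13/16; 7/8; 1 } => simplest 49/64
brbbrrrb: Left { 0; 1/2; 3/4; 49/64 }, Right { 25/32; 13/16; 7/8; 1 } => simplest 99/128
brbbrrrbr: Left { 0; 1/2; 3/4; 49/64 }, Right { 99/128; 25/32; 13/16; 7/8; 1 } => simplest 197/256
brbbrrrbrb: Left { 0; 1/2; 3/4; 49/64; 197/256 }, Right { 99/128; 25/32; 13/16; 7/8; 1 } => simplest 395/512
brbbrrrbrbb: Left { 0; 1/2; 3/4; 49/64; 197/256; 395/512 }, Right { 99/128; 25/32; 13/16; 7/8; 1 } => simplest 791/1024
brbbrrrbrbbb: Left { 0; 1/2; 3/4; 49/64; 197/256; 395/512; 791/1024 }, Right { 99/128; 25/32; 13/16; 7/8; 1 } => simplest 1583/2048
brbbrrrbrbbbr: Left { 0; 1/2; 3/4; 49/64; 197/256; 395/512; 791/1024 }, Right { 1583/2048; 99/128; 25/32; 13/16; 7/8; 1 } => simplest 3165/4096

3165/4096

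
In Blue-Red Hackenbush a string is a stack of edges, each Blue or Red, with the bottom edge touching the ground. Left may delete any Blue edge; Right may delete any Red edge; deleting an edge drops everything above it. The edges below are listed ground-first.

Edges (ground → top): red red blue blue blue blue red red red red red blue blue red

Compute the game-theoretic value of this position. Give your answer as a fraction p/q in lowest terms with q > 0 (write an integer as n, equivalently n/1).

-4595/4096

Build G(s[:k]) for k = 1..14, string s = red red blue blue blue blue red red red red red blue blue red.
r: Left {  }, Right { 0 } so simplest -1
rr: Left {  }, Right { -1 0 } so simplest -2
rrb: Left { -2 }, Right { -1 0 } so simplest -3/2
rrbb: Left { -2 -3/2 }, Right { -1 0 } so simplest -5/4
rrbbb: Left { -2 -3/2 -5/4 }, Right { -1 0 } so simplest -9/8
rrbbbb: Left { -2 -3/2 -5/4 -9/8 }, Right { -1 0 } so simplest -17/16
rrbbbbr: Left { -2 -3/2 -5/4 -9/8 }, Right { -17/16 -1 0 } so simplest -35/32
rrbbbbrr: Left { -2 -3/2 -5/4 -9/8 }, Right { -35/32 -17/16 -1 0 } so simplest -71/64
rrbbbbrrr: Left { -2 -3/2 -5/4 -9/8 }, Right { -71/64 -35/32 -17/16 -1 0 } so simplest -143/128
rrbbbbrrrr: Left { -2 -3/2 -5/4 -9/8 }, Right { -143/128 -71/64 -35/32 -17/16 -1 0 } so simplest -287/256
rrbbbbrrrrr: Left { -2 -3/2 -5/4 -9/8 }, Right { -287/256 -143/128 -71/64 -35/32 -17/16 -1 0 } so simplest -575/512
rrbbbbrrrrrb: Left { -2 -3/2 -5/4 -9/8 -575/512 }, Right { -287/256 -143/128 -71/64 -35/32 -17/16 -1 0 } so simplest -1149/1024
rrbbbbrrrrrbb: Left { -2 -3/2 -5/4 -9/8 -575/512 -1149/1024 }, Right { -287/256 -143/128 -71/64 -35/32 -17/16 -1 0 } so simplest -2297/2048
rrbbbbrrrrrbbr: Left { -2 -3/2 -5/4 -9/8 -575/512 -1149/1024 }, Right { -2297/2048 -287/256 -143/128 -71/64 -35/32 -17/16 -1 0 } so simplest -4595/4096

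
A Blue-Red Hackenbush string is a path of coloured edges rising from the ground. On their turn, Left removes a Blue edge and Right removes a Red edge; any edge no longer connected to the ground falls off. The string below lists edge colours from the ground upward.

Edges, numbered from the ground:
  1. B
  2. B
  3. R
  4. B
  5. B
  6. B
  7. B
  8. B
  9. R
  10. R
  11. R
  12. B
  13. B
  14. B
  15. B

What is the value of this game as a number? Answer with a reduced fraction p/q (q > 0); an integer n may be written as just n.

16159/8192

Prefix values for B B R B B B B B R R R B B B B via {L|R} + simplicity:
edge 1 of 15 (B): { 0 | — } = 1
edge 2 of 15 (B): { 0 1 | — } = 2
edge 3 of 15 (R): { 0 1 | 2 } = 3/2
edge 4 of 15 (B): { 0 1 3/2 | 2 } = 7/4
edge 5 of 15 (B): { 0 1 3/2 7/4 | 2 } = 15/8
edge 6 of 15 (B): { 0 1 3/2 7/4 15/8 | 2 } = 31/16
edge 7 of 15 (B): { 0 1 3/2 7/4 15/8 31/16 | 2 } = 63/32
edge 8 of 15 (B): { 0 1 3/2 7/4 15/8 31/16 63/32 | 2 } = 127/64
edge 9 of 15 (R): { 0 1 3/2 7/4 15/8 31/16 63/32 | 127/64 2 } = 253/128
edge 10 of 15 (R): { 0 1 3/2 7/4 15/8 31/16 63/32 | 253/128 127/64 2 } = 505/256
edge 11 of 15 (R): { 0 1 3/2 7/4 15/8 31/16 63/32 | 505/256 253/128 127/64 2 } = 1009/512
edge 12 of 15 (B): { 0 1 3/2 7/4 15/8 31/16 63/32 1009/512 | 505/256 253/128 127/64 2 } = 2019/1024
edge 13 of 15 (B): { 0 1 3/2 7/4 15/8 31/16 63/32 1009/512 2019/1024 | 505/256 253/128 127/64 2 } = 4039/2048
edge 14 of 15 (B): { 0 1 3/2 7/4 15/8 31/16 63/32 1009/512 2019/1024 4039/2048 | 505/256 253/128 127/64 2 } = 8079/4096
edge 15 of 15 (B): { 0 1 3/2 7/4 15/8 31/16 63/32 1009/512 2019/1024 4039/2048 8079/4096 | 505/256 253/128 127/64 2 } = 16159/8192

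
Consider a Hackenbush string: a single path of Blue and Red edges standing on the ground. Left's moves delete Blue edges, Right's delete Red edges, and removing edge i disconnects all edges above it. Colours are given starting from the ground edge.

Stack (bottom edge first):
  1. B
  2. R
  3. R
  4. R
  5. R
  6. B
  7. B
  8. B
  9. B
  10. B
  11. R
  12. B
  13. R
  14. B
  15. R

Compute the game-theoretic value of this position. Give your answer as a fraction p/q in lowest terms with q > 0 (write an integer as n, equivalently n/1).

2005/16384

edge 1 of 15 (B): { 0 | (no moves) } so 1
edge 2 of 15 (R): { 0 | 1 } so 1/2
edge 3 of 15 (R): { 0 | 1/2 1 } so 1/4
edge 4 of 15 (R): { 0 | 1/4 1/2 1 } so 1/8
edge 5 of 15 (R): { 0 | 1/8 1/4 1/2 1 } so 1/16
edge 6 of 15 (B): { 0 1/16 | 1/8 1/4 1/2 1 } so 3/32
edge 7 of 15 (B): { 0 1/16 3/32 | 1/8 1/4 1/2 1 } so 7/64
edge 8 of 15 (B): { 0 1/16 3/32 7/64 | 1/8 1/4 1/2 1 } so 15/128
edge 9 of 15 (B): { 0 1/16 3/32 7/64 15/128 | 1/8 1/4 1/2 1 } so 31/256
edge 10 of 15 (B): { 0 1/16 3/32 7/64 15/128 31/256 | 1/8 1/4 1/2 1 } so 63/512
edge 11 of 15 (R): { 0 1/16 3/32 7/64 15/128 31/256 | 63/512 1/8 1/4 1/2 1 } so 125/1024
edge 12 of 15 (B): { 0 1/16 3/32 7/64 15/128 31/256 125/1024 | 63/512 1/8 1/4 1/2 1 } so 251/2048
edge 13 of 15 (R): { 0 1/16 3/32 7/64 15/128 31/256 125/1024 | 251/2048 63/512 1/8 1/4 1/2 1 } so 501/4096
edge 14 of 15 (B): { 0 1/16 3/32 7/64 15/128 31/256 125/1024 501/4096 | 251/2048 63/512 1/8 1/4 1/2 1 } so 1003/8192
edge 15 of 15 (R): { 0 1/16 3/32 7/64 15/128 31/256 125/1024 501/4096 | 1003/8192 251/2048 63/512 1/8 1/4 1/2 1 } so 2005/16384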